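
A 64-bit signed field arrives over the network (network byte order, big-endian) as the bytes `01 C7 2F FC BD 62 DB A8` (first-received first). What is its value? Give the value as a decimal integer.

Big-endian: lowest address holds the most-significant byte.
The bytes are already most-significant first: 0x01C72FFCBD62DBA8.
0x01C72FFCBD62DBA8 = 128123876958985128.

128123876958985128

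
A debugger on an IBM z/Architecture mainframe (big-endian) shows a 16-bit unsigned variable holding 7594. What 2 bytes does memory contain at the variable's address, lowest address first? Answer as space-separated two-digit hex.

7594 in hexadecimal, padded to 16 bits, is 0x1DAA.
Split into bytes (most-significant first): 1D AA.
Big-endian stores the most-significant byte at the lowest address.
So the memory order matches the most-significant-first order: 1D AA.

1D AA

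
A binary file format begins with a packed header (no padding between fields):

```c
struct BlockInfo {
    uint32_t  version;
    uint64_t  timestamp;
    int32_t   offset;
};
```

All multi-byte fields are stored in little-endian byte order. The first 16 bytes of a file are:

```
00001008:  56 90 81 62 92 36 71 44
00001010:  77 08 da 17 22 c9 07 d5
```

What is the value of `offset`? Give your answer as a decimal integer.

-720910046

`offset` follows `version` (4 B), `timestamp` (8 B), so it starts at offset 4 + 8 = 12 and occupies 4 bytes.
Bytes at offsets 12..15: 22 C9 07 D5.
Little-endian stores the least-significant byte at the lowest address.
Reassemble most-significant byte first: D5 07 C9 22 → 0xD507C922.
Top bit is set, so as a signed 32-bit value this is 0xD507C922 − 2^32 = -720910046.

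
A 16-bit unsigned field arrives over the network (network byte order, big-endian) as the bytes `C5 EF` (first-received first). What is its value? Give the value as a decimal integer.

50671

Big-endian stores the most-significant byte at the lowest address.
The bytes are already most-significant first: 0xC5EF.
0xC5EF = 50671.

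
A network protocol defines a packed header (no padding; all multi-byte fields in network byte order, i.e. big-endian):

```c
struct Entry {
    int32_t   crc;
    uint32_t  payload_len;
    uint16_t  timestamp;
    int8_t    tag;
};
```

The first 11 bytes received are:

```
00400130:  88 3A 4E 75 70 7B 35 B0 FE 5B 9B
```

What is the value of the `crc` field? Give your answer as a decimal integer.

-2009444747

`crc` is the first field, at byte offset 0, occupying 4 bytes.
Bytes at offsets 0..3: 88 3A 4E 75.
In big-endian order the high byte comes first in memory.
The bytes are already most-significant first: 0x883A4E75.
Top bit is set, so as a signed 32-bit value this is 0x883A4E75 − 2^32 = -2009444747.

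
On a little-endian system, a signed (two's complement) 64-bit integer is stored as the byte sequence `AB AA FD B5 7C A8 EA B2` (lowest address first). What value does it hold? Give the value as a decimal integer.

-5554441936825374037

Little-endian: lowest address holds the least-significant byte.
Reassemble most-significant byte first: B2 EA A8 7C B5 FD AA AB → 0xB2EAA87CB5FDAAAB.
Top bit is set, so as a signed 64-bit value this is 0xB2EAA87CB5FDAAAB − 2^64 = -5554441936825374037.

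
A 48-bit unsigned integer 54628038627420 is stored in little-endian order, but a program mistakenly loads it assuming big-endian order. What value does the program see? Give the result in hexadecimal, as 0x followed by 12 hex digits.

0x5C50D614AF31

54628038627420 in 48-bit hexadecimal is 0x31AF14D6505C.
Stored little-endian, the bytes at ascending addresses are 5C 50 D6 14 AF 31.
Read back as big-endian, the last byte is least significant, giving 0x5C50D614AF31.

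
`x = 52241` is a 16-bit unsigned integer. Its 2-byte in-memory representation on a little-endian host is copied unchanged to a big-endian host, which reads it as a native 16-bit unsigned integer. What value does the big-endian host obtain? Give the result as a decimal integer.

52241 in 16-bit hexadecimal is 0xCC11.
Stored little-endian, the bytes at ascending addresses are 11 CC.
Read back as big-endian, the last byte is least significant, giving 0x11CC.
0x11CC = 4556.

4556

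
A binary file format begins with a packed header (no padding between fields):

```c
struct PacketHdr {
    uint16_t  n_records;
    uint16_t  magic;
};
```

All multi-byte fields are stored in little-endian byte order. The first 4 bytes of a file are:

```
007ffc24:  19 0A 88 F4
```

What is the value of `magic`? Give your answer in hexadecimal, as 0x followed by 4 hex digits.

`magic` follows `n_records` (2 bytes), so it starts at byte offset 2 and occupies 2 bytes.
Bytes at offsets 2..3: 88 F4.
Little-endian stores the least-significant byte at the lowest address.
Reassemble most-significant byte first: F4 88 → 0xF488.

0xF488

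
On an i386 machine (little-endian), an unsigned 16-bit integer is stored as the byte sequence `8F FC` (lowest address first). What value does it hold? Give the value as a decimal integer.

Little-endian: lowest address holds the least-significant byte.
Reassemble most-significant byte first: FC 8F → 0xFC8F.
0xFC8F = 64655.

64655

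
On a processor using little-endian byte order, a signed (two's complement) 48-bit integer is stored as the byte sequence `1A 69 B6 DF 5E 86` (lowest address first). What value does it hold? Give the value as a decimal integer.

In little-endian order the low byte comes first in memory.
Reassemble most-significant byte first: 86 5E DF B6 69 1A → 0x865EDFB6691A.
Top bit is set, so as a signed 48-bit value this is 0x865EDFB6691A − 2^48 = -133732938389222.

-133732938389222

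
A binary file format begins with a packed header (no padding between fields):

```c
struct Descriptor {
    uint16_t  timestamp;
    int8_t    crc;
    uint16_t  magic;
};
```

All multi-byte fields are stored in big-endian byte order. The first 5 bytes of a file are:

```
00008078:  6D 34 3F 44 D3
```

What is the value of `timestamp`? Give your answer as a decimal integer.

27956

`timestamp` is the first field, at byte offset 0, occupying 2 bytes.
Bytes at offsets 0..1: 6D 34.
Big-endian: lowest address holds the most-significant byte.
The bytes are already most-significant first: 0x6D34.
0x6D34 = 27956.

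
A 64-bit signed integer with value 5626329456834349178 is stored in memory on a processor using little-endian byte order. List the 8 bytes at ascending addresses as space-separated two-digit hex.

7A 88 ED D7 D4 BC 14 4E

5626329456834349178 in hexadecimal, padded to 64 bits, is 0x4E14BCD4D7ED887A.
Split into bytes (most-significant first): 4E 14 BC D4 D7 ED 88 7A.
Little-endian stores the least-significant byte at the lowest address.
So at ascending addresses the bytes are 7A 88 ED D7 D4 BC 14 4E.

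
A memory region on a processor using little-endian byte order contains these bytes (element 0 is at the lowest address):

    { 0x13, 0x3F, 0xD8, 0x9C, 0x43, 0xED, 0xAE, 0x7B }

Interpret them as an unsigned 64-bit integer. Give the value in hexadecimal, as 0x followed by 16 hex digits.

0x7BAEED439CD83F13

Little-endian stores the least-significant byte at the lowest address.
Reassemble most-significant byte first: 7B AE ED 43 9C D8 3F 13 → 0x7BAEED439CD83F13.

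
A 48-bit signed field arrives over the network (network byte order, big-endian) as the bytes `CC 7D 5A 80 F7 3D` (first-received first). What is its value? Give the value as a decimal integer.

-56636215331011

Big-endian: lowest address holds the most-significant byte.
The bytes are already most-significant first: 0xCC7D5A80F73D.
Top bit is set, so as a signed 48-bit value this is 0xCC7D5A80F73D − 2^48 = -56636215331011.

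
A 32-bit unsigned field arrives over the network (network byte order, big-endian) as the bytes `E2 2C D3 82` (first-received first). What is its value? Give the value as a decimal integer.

3794588546

Big-endian: lowest address holds the most-significant byte.
The bytes are already most-significant first: 0xE22CD382.
0xE22CD382 = 3794588546.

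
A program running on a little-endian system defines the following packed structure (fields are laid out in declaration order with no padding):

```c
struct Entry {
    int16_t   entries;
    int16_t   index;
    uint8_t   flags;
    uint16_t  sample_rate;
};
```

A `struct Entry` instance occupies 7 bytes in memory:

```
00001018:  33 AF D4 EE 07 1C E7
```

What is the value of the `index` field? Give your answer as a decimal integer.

-4396

`index` follows `entries` (2 bytes), so it starts at byte offset 2 and occupies 2 bytes.
Bytes at offsets 2..3: D4 EE.
Little-endian stores the least-significant byte at the lowest address.
Reassemble most-significant byte first: EE D4 → 0xEED4.
Top bit is set, so as a signed 16-bit value this is 0xEED4 − 2^16 = -4396.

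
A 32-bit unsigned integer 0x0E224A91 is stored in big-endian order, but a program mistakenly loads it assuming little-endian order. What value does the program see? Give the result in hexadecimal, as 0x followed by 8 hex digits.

Stored big-endian, the bytes at ascending addresses are 0E 22 4A 91.
Read back as little-endian, the first byte is least significant, giving 0x914A220E.

0x914A220E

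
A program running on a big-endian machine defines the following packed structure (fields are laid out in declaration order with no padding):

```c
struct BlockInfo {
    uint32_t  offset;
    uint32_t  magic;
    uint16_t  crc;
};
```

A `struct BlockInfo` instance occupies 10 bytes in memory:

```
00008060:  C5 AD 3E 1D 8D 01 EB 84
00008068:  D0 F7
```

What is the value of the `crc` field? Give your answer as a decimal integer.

`crc` follows `offset` (4 B), `magic` (4 B), so it starts at offset 4 + 4 = 8 and occupies 2 bytes.
Bytes at offsets 8..9: D0 F7.
Big-endian: lowest address holds the most-significant byte.
The bytes are already most-significant first: 0xD0F7.
0xD0F7 = 53495.

53495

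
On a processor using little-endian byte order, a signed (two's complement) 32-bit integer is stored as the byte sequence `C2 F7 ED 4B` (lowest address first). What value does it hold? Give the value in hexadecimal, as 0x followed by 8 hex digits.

0x4BEDF7C2

In little-endian order the low byte comes first in memory.
Reassemble most-significant byte first: 4B ED F7 C2 → 0x4BEDF7C2.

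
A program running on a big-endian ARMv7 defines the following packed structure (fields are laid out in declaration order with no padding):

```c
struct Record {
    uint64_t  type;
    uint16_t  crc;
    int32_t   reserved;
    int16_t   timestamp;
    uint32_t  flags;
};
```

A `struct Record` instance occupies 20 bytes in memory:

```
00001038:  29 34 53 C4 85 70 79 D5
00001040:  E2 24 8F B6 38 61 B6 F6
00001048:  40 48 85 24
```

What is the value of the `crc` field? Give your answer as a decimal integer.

57892

`crc` follows `type` (8 bytes), so it starts at byte offset 8 and occupies 2 bytes.
Bytes at offsets 8..9: E2 24.
Big-endian: lowest address holds the most-significant byte.
The bytes are already most-significant first: 0xE224.
0xE224 = 57892.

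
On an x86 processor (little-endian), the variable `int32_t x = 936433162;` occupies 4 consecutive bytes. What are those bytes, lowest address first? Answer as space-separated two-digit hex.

936433162 in hexadecimal, padded to 32 bits, is 0x37D0D60A.
Split into bytes (most-significant first): 37 D0 D6 0A.
Little-endian: lowest address holds the least-significant byte.
So at ascending addresses the bytes are 0A D6 D0 37.

0A D6 D0 37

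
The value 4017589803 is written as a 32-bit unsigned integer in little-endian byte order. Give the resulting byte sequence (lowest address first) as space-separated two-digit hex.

4017589803 in hexadecimal, padded to 32 bits, is 0xEF778E2B.
Split into bytes (most-significant first): EF 77 8E 2B.
Little-endian stores the least-significant byte at the lowest address.
So at ascending addresses the bytes are 2B 8E 77 EF.

2B 8E 77 EF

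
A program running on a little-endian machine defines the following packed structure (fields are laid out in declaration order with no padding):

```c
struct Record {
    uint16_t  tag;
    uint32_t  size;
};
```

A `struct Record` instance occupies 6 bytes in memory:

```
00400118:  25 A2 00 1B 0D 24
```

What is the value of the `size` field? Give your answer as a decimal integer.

`size` follows `tag` (2 bytes), so it starts at byte offset 2 and occupies 4 bytes.
Bytes at offsets 2..5: 00 1B 0D 24.
In little-endian order the low byte comes first in memory.
Reassemble most-significant byte first: 24 0D 1B 00 → 0x240D1B00.
0x240D1B00 = 604838656.

604838656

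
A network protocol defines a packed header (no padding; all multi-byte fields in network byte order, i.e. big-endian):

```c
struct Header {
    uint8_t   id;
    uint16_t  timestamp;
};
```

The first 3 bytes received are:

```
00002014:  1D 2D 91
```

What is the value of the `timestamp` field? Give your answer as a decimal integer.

11665

`timestamp` follows `id` (1 byte), so it starts at byte offset 1 and occupies 2 bytes.
Bytes at offsets 1..2: 2D 91.
Big-endian: lowest address holds the most-significant byte.
The bytes are already most-significant first: 0x2D91.
0x2D91 = 11665.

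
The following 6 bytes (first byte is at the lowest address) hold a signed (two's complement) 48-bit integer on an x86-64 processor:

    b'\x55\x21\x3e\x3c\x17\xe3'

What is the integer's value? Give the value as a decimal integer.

In little-endian order the low byte comes first in memory.
Reassemble most-significant byte first: E3 17 3C 3E 21 55 → 0xE3173C3E2155.
Top bit is set, so as a signed 48-bit value this is 0xE3173C3E2155 − 2^48 = -31786042252971.

-31786042252971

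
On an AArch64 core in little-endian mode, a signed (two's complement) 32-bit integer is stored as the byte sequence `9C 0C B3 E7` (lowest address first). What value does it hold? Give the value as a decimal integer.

In little-endian order the low byte comes first in memory.
Reassemble most-significant byte first: E7 B3 0C 9C → 0xE7B30C9C.
Top bit is set, so as a signed 32-bit value this is 0xE7B30C9C − 2^32 = -407696228.

-407696228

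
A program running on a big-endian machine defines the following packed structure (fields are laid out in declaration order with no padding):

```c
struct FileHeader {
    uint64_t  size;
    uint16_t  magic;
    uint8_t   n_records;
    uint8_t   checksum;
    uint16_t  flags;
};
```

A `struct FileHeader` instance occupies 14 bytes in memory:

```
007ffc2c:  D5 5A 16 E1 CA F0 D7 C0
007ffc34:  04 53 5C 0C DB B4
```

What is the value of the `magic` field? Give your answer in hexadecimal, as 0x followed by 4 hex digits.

`magic` follows `size` (8 bytes), so it starts at byte offset 8 and occupies 2 bytes.
Bytes at offsets 8..9: 04 53.
Big-endian stores the most-significant byte at the lowest address.
The bytes are already most-significant first: 0x0453.

0x0453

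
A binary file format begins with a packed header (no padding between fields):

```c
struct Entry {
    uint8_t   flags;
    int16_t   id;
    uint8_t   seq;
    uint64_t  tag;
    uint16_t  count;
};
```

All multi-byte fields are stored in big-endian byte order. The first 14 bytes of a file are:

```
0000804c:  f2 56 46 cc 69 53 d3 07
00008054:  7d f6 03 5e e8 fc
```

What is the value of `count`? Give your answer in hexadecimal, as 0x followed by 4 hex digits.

`count` follows `flags` (1 B), `id` (2 B), `seq` (1 B), `tag` (8 B), so it starts at offset 1 + 2 + 1 + 8 = 12 and occupies 2 bytes.
Bytes at offsets 12..13: E8 FC.
Big-endian: lowest address holds the most-significant byte.
The bytes are already most-significant first: 0xE8FC.

0xE8FC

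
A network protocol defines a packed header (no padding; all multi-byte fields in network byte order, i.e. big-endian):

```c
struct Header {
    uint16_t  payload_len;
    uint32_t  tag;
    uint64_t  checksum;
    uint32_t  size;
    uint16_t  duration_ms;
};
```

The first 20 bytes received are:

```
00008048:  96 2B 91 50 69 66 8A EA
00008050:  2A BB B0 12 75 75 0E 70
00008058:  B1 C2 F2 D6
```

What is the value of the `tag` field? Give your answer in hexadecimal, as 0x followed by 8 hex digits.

`tag` follows `payload_len` (2 bytes), so it starts at byte offset 2 and occupies 4 bytes.
Bytes at offsets 2..5: 91 50 69 66.
Big-endian stores the most-significant byte at the lowest address.
The bytes are already most-significant first: 0x91506966.

0x91506966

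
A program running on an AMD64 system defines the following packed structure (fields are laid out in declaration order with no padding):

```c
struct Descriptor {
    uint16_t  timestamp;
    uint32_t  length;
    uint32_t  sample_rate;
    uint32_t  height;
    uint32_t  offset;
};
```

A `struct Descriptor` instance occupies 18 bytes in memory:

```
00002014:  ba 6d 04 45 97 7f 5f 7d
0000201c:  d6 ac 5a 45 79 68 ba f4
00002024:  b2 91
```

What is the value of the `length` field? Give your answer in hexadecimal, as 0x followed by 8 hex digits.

`length` follows `timestamp` (2 bytes), so it starts at byte offset 2 and occupies 4 bytes.
Bytes at offsets 2..5: 04 45 97 7F.
Little-endian: lowest address holds the least-significant byte.
Reassemble most-significant byte first: 7F 97 45 04 → 0x7F974504.

0x7F974504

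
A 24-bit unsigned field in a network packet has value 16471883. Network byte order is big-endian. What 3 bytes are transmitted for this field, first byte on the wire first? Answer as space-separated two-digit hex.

FB 57 4B

16471883 in hexadecimal, padded to 24 bits, is 0xFB574B.
Split into bytes (most-significant first): FB 57 4B.
Big-endian stores the most-significant byte at the lowest address.
So the memory order matches the most-significant-first order: FB 57 4B.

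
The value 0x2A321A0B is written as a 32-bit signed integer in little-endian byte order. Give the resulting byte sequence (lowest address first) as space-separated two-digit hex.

Split into bytes (most-significant first): 2A 32 1A 0B.
Little-endian: lowest address holds the least-significant byte.
So at ascending addresses the bytes are 0B 1A 32 2A.

0B 1A 32 2A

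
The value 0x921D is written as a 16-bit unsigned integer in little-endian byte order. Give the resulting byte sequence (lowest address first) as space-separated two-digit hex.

1D 92

Split into bytes (most-significant first): 92 1D.
Little-endian stores the least-significant byte at the lowest address.
So at ascending addresses the bytes are 1D 92.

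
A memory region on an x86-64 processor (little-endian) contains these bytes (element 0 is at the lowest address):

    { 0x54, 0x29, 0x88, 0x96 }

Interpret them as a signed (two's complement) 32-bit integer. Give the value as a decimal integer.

-1769461420

In little-endian order the low byte comes first in memory.
Reassemble most-significant byte first: 96 88 29 54 → 0x96882954.
Top bit is set, so as a signed 32-bit value this is 0x96882954 − 2^32 = -1769461420.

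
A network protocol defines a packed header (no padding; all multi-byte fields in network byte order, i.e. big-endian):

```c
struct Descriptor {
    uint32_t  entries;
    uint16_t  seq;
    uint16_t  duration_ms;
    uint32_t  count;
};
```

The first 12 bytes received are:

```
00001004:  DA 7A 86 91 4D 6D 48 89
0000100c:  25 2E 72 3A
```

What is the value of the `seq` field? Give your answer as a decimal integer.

19821

`seq` follows `entries` (4 bytes), so it starts at byte offset 4 and occupies 2 bytes.
Bytes at offsets 4..5: 4D 6D.
Big-endian: lowest address holds the most-significant byte.
The bytes are already most-significant first: 0x4D6D.
0x4D6D = 19821.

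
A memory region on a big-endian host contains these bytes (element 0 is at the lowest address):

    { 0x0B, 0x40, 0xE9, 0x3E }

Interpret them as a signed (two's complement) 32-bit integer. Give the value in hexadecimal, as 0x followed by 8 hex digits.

0x0B40E93E

Big-endian: lowest address holds the most-significant byte.
The bytes are already most-significant first: 0x0B40E93E.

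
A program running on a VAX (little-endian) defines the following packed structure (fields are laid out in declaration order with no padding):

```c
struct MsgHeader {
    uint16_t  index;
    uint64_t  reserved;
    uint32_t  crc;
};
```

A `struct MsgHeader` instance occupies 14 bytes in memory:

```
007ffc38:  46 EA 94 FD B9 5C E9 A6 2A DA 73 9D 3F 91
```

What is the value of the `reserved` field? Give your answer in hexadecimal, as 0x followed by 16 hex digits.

`reserved` follows `index` (2 bytes), so it starts at byte offset 2 and occupies 8 bytes.
Bytes at offsets 2..9: 94 FD B9 5C E9 A6 2A DA.
In little-endian order the low byte comes first in memory.
Reassemble most-significant byte first: DA 2A A6 E9 5C B9 FD 94 → 0xDA2AA6E95CB9FD94.

0xDA2AA6E95CB9FD94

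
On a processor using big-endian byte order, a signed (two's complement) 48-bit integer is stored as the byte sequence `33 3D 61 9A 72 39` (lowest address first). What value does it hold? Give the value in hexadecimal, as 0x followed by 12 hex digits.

0x333D619A7239

In big-endian order the high byte comes first in memory.
The bytes are already most-significant first: 0x333D619A7239.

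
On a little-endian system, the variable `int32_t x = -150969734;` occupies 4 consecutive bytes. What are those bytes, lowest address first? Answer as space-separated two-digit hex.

7A 62 00 F7

Two's complement of -150969734 in 32 bits: 150969734 = 0x08FF9D86; invert → 0xF7006279; add 1 → 0xF700627A.
Split into bytes (most-significant first): F7 00 62 7A.
In little-endian order the low byte comes first in memory.
So at ascending addresses the bytes are 7A 62 00 F7.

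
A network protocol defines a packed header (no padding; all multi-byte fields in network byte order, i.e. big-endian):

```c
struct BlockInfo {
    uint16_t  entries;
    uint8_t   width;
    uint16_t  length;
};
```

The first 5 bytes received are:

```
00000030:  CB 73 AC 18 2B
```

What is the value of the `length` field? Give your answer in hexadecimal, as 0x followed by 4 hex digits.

0x182B

`length` follows `entries` (2 B), `width` (1 B), so it starts at offset 2 + 1 = 3 and occupies 2 bytes.
Bytes at offsets 3..4: 18 2B.
Big-endian stores the most-significant byte at the lowest address.
The bytes are already most-significant first: 0x182B.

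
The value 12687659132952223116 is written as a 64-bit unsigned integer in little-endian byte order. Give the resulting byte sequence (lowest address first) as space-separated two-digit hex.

12687659132952223116 in hexadecimal, padded to 64 bits, is 0xB0139EC262DB9D8C.
Split into bytes (most-significant first): B0 13 9E C2 62 DB 9D 8C.
Little-endian: lowest address holds the least-significant byte.
So at ascending addresses the bytes are 8C 9D DB 62 C2 9E 13 B0.

8C 9D DB 62 C2 9E 13 B0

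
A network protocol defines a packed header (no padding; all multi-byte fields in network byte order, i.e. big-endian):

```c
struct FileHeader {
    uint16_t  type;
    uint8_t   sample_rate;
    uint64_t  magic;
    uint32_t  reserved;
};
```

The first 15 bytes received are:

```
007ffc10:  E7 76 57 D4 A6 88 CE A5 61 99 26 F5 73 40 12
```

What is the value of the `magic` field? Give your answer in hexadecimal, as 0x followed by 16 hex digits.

0xD4A688CEA5619926

`magic` follows `type` (2 B), `sample_rate` (1 B), so it starts at offset 2 + 1 = 3 and occupies 8 bytes.
Bytes at offsets 3..10: D4 A6 88 CE A5 61 99 26.
Big-endian: lowest address holds the most-significant byte.
The bytes are already most-significant first: 0xD4A688CEA5619926.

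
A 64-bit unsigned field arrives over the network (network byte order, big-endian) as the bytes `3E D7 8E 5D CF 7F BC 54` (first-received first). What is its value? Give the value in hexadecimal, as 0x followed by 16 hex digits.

Big-endian: lowest address holds the most-significant byte.
The bytes are already most-significant first: 0x3ED78E5DCF7FBC54.

0x3ED78E5DCF7FBC54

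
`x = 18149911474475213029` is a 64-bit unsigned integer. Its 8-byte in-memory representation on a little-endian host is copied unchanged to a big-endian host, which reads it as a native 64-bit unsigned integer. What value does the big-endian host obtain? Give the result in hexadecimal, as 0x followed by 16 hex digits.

18149911474475213029 in 64-bit hexadecimal is 0xFBE17052DCE1A0E5.
Stored little-endian, the bytes at ascending addresses are E5 A0 E1 DC 52 70 E1 FB.
Read back as big-endian, the last byte is least significant, giving 0xE5A0E1DC5270E1FB.

0xE5A0E1DC5270E1FB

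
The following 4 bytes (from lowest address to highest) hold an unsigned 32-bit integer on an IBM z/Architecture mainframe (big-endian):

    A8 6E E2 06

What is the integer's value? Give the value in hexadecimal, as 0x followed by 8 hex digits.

0xA86EE206

In big-endian order the high byte comes first in memory.
The bytes are already most-significant first: 0xA86EE206.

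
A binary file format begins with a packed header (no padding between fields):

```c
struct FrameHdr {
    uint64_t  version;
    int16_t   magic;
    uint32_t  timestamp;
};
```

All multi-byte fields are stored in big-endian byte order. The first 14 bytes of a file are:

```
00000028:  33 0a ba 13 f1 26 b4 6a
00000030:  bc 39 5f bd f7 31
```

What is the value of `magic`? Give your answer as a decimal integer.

`magic` follows `version` (8 bytes), so it starts at byte offset 8 and occupies 2 bytes.
Bytes at offsets 8..9: BC 39.
Big-endian: lowest address holds the most-significant byte.
The bytes are already most-significant first: 0xBC39.
Top bit is set, so as a signed 16-bit value this is 0xBC39 − 2^16 = -17351.

-17351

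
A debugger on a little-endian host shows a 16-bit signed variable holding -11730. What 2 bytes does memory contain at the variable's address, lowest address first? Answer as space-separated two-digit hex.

Two's complement of -11730 in 16 bits: 11730 = 0x2DD2; invert → 0xD22D; add 1 → 0xD22E.
Split into bytes (most-significant first): D2 2E.
Little-endian: lowest address holds the least-significant byte.
So at ascending addresses the bytes are 2E D2.

2E D2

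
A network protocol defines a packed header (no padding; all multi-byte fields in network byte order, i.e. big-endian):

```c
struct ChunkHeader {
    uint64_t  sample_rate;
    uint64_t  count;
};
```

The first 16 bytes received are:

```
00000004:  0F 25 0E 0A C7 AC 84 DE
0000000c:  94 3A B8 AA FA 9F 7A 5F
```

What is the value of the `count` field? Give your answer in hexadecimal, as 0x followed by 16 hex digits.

0x943AB8AAFA9F7A5F

`count` follows `sample_rate` (8 bytes), so it starts at byte offset 8 and occupies 8 bytes.
Bytes at offsets 8..15: 94 3A B8 AA FA 9F 7A 5F.
In big-endian order the high byte comes first in memory.
The bytes are already most-significant first: 0x943AB8AAFA9F7A5F.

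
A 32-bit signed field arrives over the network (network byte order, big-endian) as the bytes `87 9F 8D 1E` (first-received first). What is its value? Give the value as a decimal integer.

-2019586786

Big-endian stores the most-significant byte at the lowest address.
The bytes are already most-significant first: 0x879F8D1E.
Top bit is set, so as a signed 32-bit value this is 0x879F8D1E − 2^32 = -2019586786.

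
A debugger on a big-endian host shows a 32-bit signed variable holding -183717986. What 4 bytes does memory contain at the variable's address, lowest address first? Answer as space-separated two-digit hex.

F5 0C AF 9E

Two's complement of -183717986 in 32 bits: 183717986 = 0x0AF35062; invert → 0xF50CAF9D; add 1 → 0xF50CAF9E.
Split into bytes (most-significant first): F5 0C AF 9E.
Big-endian stores the most-significant byte at the lowest address.
So the memory order matches the most-significant-first order: F5 0C AF 9E.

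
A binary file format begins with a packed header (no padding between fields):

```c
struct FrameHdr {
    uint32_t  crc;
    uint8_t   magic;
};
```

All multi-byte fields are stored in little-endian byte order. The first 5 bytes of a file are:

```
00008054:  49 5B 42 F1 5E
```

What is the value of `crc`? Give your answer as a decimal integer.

4047657801

`crc` is the first field, at byte offset 0, occupying 4 bytes.
Bytes at offsets 0..3: 49 5B 42 F1.
Little-endian: lowest address holds the least-significant byte.
Reassemble most-significant byte first: F1 42 5B 49 → 0xF1425B49.
0xF1425B49 = 4047657801.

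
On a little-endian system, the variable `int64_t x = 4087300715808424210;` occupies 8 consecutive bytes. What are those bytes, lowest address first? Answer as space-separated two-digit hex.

4087300715808424210 in hexadecimal, padded to 64 bits, is 0x38B9025877F60112.
Split into bytes (most-significant first): 38 B9 02 58 77 F6 01 12.
Little-endian stores the least-significant byte at the lowest address.
So at ascending addresses the bytes are 12 01 F6 77 58 02 B9 38.

12 01 F6 77 58 02 B9 38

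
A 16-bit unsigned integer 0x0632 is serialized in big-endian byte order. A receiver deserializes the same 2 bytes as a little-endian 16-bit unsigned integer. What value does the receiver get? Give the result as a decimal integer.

Stored big-endian, the bytes at ascending addresses are 06 32.
Read back as little-endian, the first byte is least significant, giving 0x3206.
0x3206 = 12806.

12806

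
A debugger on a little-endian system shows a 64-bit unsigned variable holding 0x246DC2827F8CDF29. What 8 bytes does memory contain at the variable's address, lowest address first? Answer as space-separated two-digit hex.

29 DF 8C 7F 82 C2 6D 24

Split into bytes (most-significant first): 24 6D C2 82 7F 8C DF 29.
Little-endian: lowest address holds the least-significant byte.
So at ascending addresses the bytes are 29 DF 8C 7F 82 C2 6D 24.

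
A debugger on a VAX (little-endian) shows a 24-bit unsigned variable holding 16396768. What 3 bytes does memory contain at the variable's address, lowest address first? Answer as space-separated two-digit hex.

16396768 in hexadecimal, padded to 24 bits, is 0xFA31E0.
Split into bytes (most-significant first): FA 31 E0.
Little-endian stores the least-significant byte at the lowest address.
So at ascending addresses the bytes are E0 31 FA.

E0 31 FA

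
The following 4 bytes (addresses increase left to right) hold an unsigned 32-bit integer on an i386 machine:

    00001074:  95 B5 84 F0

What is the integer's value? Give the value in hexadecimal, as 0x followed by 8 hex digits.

Little-endian: lowest address holds the least-significant byte.
Reassemble most-significant byte first: F0 84 B5 95 → 0xF084B595.

0xF084B595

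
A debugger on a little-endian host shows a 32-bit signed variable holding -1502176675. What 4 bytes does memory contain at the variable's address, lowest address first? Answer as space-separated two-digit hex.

Two's complement of -1502176675 in 32 bits: 1502176675 = 0x598965A3; invert → 0xA6769A5C; add 1 → 0xA6769A5D.
Split into bytes (most-significant first): A6 76 9A 5D.
Little-endian: lowest address holds the least-significant byte.
So at ascending addresses the bytes are 5D 9A 76 A6.

5D 9A 76 A6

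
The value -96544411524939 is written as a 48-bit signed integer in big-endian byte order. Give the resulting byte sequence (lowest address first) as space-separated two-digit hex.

Two's complement of -96544411524939 in 48 bits: 96544411524939 = 0x57CE7F5A9F4B; invert → 0xA83180A560B4; add 1 → 0xA83180A560B5.
Split into bytes (most-significant first): A8 31 80 A5 60 B5.
Big-endian stores the most-significant byte at the lowest address.
So the memory order matches the most-significant-first order: A8 31 80 A5 60 B5.

A8 31 80 A5 60 B5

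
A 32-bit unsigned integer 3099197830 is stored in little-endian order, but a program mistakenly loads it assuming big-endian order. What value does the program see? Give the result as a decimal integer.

3099197830 in 32-bit hexadecimal is 0xB8BA0186.
Stored little-endian, the bytes at ascending addresses are 86 01 BA B8.
Read back as big-endian, the last byte is least significant, giving 0x8601BAB8.
0x8601BAB8 = 2248260280.

2248260280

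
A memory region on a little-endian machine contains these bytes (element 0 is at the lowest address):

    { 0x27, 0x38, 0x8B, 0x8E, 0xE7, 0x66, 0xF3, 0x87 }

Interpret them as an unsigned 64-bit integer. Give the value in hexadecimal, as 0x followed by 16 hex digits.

In little-endian order the low byte comes first in memory.
Reassemble most-significant byte first: 87 F3 66 E7 8E 8B 38 27 → 0x87F366E78E8B3827.

0x87F366E78E8B3827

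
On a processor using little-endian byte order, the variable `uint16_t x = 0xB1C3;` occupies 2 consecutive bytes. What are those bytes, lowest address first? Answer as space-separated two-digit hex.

Split into bytes (most-significant first): B1 C3.
In little-endian order the low byte comes first in memory.
So at ascending addresses the bytes are C3 B1.

C3 B1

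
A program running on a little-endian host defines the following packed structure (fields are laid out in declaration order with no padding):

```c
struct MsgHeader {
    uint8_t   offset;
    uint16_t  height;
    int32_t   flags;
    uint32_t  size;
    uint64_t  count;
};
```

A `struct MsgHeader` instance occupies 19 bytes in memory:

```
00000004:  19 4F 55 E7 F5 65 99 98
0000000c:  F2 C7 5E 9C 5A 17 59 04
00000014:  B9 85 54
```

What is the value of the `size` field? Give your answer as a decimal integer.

`size` follows `offset` (1 B), `height` (2 B), `flags` (4 B), so it starts at offset 1 + 2 + 4 = 7 and occupies 4 bytes.
Bytes at offsets 7..10: 98 F2 C7 5E.
In little-endian order the low byte comes first in memory.
Reassemble most-significant byte first: 5E C7 F2 98 → 0x5EC7F298.
0x5EC7F298 = 1590162072.

1590162072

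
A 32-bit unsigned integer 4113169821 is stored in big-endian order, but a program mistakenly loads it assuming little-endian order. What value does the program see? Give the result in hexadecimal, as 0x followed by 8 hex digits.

4113169821 in 32-bit hexadecimal is 0xF529FD9D.
Stored big-endian, the bytes at ascending addresses are F5 29 FD 9D.
Read back as little-endian, the first byte is least significant, giving 0x9DFD29F5.

0x9DFD29F5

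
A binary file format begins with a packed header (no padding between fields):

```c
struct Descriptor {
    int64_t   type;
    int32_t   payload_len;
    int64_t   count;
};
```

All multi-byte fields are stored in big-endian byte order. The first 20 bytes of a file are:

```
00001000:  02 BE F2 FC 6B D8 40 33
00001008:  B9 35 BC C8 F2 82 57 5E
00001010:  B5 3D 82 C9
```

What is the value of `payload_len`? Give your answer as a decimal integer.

`payload_len` follows `type` (8 bytes), so it starts at byte offset 8 and occupies 4 bytes.
Bytes at offsets 8..11: B9 35 BC C8.
Big-endian stores the most-significant byte at the lowest address.
The bytes are already most-significant first: 0xB935BCC8.
Top bit is set, so as a signed 32-bit value this is 0xB935BCC8 − 2^32 = -1187660600.

-1187660600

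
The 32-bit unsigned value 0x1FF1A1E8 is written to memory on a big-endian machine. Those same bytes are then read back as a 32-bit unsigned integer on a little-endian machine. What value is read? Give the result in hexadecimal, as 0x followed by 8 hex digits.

0xE8A1F11F

Stored big-endian, the bytes at ascending addresses are 1F F1 A1 E8.
Read back as little-endian, the first byte is least significant, giving 0xE8A1F11F.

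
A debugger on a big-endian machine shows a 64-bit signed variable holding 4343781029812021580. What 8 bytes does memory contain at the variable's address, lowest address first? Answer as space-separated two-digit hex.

4343781029812021580 in hexadecimal, padded to 64 bits, is 0x3C4835D51006A94C.
Split into bytes (most-significant first): 3C 48 35 D5 10 06 A9 4C.
Big-endian stores the most-significant byte at the lowest address.
So the memory order matches the most-significant-first order: 3C 48 35 D5 10 06 A9 4C.

3C 48 35 D5 10 06 A9 4C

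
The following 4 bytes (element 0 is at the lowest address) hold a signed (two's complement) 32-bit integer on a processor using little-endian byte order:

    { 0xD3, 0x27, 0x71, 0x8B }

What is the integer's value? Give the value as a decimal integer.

In little-endian order the low byte comes first in memory.
Reassemble most-significant byte first: 8B 71 27 D3 → 0x8B7127D3.
Top bit is set, so as a signed 32-bit value this is 0x8B7127D3 − 2^32 = -1955518509.

-1955518509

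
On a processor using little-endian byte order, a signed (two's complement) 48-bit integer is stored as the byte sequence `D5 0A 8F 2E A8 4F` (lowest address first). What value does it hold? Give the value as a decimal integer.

87583754226389

Little-endian stores the least-significant byte at the lowest address.
Reassemble most-significant byte first: 4F A8 2E 8F 0A D5 → 0x4FA82E8F0AD5.
0x4FA82E8F0AD5 = 87583754226389.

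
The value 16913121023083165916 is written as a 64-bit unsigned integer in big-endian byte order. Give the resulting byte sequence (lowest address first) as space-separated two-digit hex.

16913121023083165916 in hexadecimal, padded to 64 bits, is 0xEAB779F6001038DC.
Split into bytes (most-significant first): EA B7 79 F6 00 10 38 DC.
Big-endian stores the most-significant byte at the lowest address.
So the memory order matches the most-significant-first order: EA B7 79 F6 00 10 38 DC.

EA B7 79 F6 00 10 38 DC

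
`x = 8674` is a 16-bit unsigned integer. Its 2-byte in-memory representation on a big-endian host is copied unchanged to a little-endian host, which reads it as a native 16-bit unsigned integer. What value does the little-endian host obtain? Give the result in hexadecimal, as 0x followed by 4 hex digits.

8674 in 16-bit hexadecimal is 0x21E2.
Stored big-endian, the bytes at ascending addresses are 21 E2.
Read back as little-endian, the first byte is least significant, giving 0xE221.

0xE221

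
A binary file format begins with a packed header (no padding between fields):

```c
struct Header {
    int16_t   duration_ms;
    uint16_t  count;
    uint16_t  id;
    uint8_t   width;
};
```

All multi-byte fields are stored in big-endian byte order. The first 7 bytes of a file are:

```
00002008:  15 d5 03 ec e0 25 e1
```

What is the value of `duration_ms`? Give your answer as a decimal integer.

`duration_ms` is the first field, at byte offset 0, occupying 2 bytes.
Bytes at offsets 0..1: 15 D5.
In big-endian order the high byte comes first in memory.
The bytes are already most-significant first: 0x15D5.
0x15D5 = 5589.

5589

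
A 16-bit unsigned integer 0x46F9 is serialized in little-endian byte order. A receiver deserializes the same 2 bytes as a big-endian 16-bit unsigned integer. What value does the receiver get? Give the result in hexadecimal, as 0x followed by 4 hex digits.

Stored little-endian, the bytes at ascending addresses are F9 46.
Read back as big-endian, the last byte is least significant, giving 0xF946.

0xF946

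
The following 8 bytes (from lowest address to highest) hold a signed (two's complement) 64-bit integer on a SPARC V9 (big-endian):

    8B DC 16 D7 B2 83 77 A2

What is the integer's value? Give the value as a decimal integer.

Big-endian: lowest address holds the most-significant byte.
The bytes are already most-significant first: 0x8BDC16D7B28377A2.
Top bit is set, so as a signed 64-bit value this is 0x8BDC16D7B28377A2 − 2^64 = -8368788891892484190.

-8368788891892484190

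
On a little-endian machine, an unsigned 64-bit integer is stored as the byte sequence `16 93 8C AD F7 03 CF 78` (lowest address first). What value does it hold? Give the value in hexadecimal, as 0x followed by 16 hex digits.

Little-endian stores the least-significant byte at the lowest address.
Reassemble most-significant byte first: 78 CF 03 F7 AD 8C 93 16 → 0x78CF03F7AD8C9316.

0x78CF03F7AD8C9316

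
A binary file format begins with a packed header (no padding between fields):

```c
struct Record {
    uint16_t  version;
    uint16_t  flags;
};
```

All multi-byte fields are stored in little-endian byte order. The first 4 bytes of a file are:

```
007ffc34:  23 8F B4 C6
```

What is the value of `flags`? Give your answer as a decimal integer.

50868

`flags` follows `version` (2 bytes), so it starts at byte offset 2 and occupies 2 bytes.
Bytes at offsets 2..3: B4 C6.
In little-endian order the low byte comes first in memory.
Reassemble most-significant byte first: C6 B4 → 0xC6B4.
0xC6B4 = 50868.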